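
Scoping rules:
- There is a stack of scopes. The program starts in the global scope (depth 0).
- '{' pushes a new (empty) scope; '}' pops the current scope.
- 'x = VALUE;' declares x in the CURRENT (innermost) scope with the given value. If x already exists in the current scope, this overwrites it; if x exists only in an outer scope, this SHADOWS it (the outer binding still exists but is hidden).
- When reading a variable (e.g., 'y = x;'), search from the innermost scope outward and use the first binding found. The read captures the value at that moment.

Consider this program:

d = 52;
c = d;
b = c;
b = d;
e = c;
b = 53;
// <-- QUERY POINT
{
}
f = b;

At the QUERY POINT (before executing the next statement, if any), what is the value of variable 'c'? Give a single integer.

Answer: 52

Derivation:
Step 1: declare d=52 at depth 0
Step 2: declare c=(read d)=52 at depth 0
Step 3: declare b=(read c)=52 at depth 0
Step 4: declare b=(read d)=52 at depth 0
Step 5: declare e=(read c)=52 at depth 0
Step 6: declare b=53 at depth 0
Visible at query point: b=53 c=52 d=52 e=52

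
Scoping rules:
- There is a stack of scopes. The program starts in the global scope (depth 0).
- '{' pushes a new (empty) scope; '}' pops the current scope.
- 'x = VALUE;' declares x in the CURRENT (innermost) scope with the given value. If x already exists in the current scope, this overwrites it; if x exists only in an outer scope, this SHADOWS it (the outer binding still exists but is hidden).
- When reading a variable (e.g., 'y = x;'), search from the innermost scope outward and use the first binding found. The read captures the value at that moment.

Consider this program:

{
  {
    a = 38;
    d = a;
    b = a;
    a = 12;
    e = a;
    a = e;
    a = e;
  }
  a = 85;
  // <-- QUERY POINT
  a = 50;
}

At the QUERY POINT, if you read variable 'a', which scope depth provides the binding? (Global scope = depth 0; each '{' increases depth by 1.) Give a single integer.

Answer: 1

Derivation:
Step 1: enter scope (depth=1)
Step 2: enter scope (depth=2)
Step 3: declare a=38 at depth 2
Step 4: declare d=(read a)=38 at depth 2
Step 5: declare b=(read a)=38 at depth 2
Step 6: declare a=12 at depth 2
Step 7: declare e=(read a)=12 at depth 2
Step 8: declare a=(read e)=12 at depth 2
Step 9: declare a=(read e)=12 at depth 2
Step 10: exit scope (depth=1)
Step 11: declare a=85 at depth 1
Visible at query point: a=85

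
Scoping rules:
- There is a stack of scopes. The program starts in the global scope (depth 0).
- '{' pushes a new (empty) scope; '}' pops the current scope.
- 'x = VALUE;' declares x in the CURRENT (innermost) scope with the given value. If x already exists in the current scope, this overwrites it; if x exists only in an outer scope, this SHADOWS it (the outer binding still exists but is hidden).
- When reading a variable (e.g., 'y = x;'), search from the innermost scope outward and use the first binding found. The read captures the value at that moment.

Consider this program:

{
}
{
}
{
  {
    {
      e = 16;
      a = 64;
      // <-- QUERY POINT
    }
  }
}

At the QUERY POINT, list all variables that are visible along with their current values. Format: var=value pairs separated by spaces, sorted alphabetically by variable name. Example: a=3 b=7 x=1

Step 1: enter scope (depth=1)
Step 2: exit scope (depth=0)
Step 3: enter scope (depth=1)
Step 4: exit scope (depth=0)
Step 5: enter scope (depth=1)
Step 6: enter scope (depth=2)
Step 7: enter scope (depth=3)
Step 8: declare e=16 at depth 3
Step 9: declare a=64 at depth 3
Visible at query point: a=64 e=16

Answer: a=64 e=16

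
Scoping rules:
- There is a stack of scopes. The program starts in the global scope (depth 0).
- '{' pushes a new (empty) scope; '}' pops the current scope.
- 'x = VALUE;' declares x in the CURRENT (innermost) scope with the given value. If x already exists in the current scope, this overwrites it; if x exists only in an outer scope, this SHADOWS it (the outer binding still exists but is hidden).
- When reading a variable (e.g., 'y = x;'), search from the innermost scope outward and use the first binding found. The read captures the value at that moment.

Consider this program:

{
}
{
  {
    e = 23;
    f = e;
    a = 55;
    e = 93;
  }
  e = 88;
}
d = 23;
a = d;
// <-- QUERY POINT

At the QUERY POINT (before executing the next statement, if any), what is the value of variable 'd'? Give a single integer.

Answer: 23

Derivation:
Step 1: enter scope (depth=1)
Step 2: exit scope (depth=0)
Step 3: enter scope (depth=1)
Step 4: enter scope (depth=2)
Step 5: declare e=23 at depth 2
Step 6: declare f=(read e)=23 at depth 2
Step 7: declare a=55 at depth 2
Step 8: declare e=93 at depth 2
Step 9: exit scope (depth=1)
Step 10: declare e=88 at depth 1
Step 11: exit scope (depth=0)
Step 12: declare d=23 at depth 0
Step 13: declare a=(read d)=23 at depth 0
Visible at query point: a=23 d=23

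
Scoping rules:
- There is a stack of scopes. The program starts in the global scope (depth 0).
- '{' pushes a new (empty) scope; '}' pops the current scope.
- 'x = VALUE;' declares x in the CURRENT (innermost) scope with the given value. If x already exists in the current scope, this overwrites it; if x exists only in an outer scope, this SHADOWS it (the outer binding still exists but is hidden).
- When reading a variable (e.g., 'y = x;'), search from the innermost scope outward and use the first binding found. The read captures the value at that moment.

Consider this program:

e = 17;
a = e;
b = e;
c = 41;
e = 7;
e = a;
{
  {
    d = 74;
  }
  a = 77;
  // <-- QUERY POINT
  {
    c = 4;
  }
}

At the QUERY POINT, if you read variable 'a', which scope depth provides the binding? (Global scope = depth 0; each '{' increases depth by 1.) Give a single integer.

Answer: 1

Derivation:
Step 1: declare e=17 at depth 0
Step 2: declare a=(read e)=17 at depth 0
Step 3: declare b=(read e)=17 at depth 0
Step 4: declare c=41 at depth 0
Step 5: declare e=7 at depth 0
Step 6: declare e=(read a)=17 at depth 0
Step 7: enter scope (depth=1)
Step 8: enter scope (depth=2)
Step 9: declare d=74 at depth 2
Step 10: exit scope (depth=1)
Step 11: declare a=77 at depth 1
Visible at query point: a=77 b=17 c=41 e=17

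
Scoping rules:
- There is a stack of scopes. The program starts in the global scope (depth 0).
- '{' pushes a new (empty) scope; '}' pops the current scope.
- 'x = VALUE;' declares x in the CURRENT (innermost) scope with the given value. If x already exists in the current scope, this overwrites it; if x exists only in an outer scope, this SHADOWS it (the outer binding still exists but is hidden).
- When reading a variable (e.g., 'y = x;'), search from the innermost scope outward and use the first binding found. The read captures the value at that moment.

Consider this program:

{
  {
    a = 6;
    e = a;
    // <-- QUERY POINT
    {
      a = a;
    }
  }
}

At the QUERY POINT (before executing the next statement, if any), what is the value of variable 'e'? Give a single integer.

Answer: 6

Derivation:
Step 1: enter scope (depth=1)
Step 2: enter scope (depth=2)
Step 3: declare a=6 at depth 2
Step 4: declare e=(read a)=6 at depth 2
Visible at query point: a=6 e=6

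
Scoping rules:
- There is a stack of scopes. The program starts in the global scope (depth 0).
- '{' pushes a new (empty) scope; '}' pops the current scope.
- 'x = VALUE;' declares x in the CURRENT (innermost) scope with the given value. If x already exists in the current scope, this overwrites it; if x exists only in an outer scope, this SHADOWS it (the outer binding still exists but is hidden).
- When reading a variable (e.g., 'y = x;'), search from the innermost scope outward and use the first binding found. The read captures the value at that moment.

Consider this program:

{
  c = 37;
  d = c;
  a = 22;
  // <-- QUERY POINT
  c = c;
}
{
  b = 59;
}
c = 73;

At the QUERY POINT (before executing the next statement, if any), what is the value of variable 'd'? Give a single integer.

Step 1: enter scope (depth=1)
Step 2: declare c=37 at depth 1
Step 3: declare d=(read c)=37 at depth 1
Step 4: declare a=22 at depth 1
Visible at query point: a=22 c=37 d=37

Answer: 37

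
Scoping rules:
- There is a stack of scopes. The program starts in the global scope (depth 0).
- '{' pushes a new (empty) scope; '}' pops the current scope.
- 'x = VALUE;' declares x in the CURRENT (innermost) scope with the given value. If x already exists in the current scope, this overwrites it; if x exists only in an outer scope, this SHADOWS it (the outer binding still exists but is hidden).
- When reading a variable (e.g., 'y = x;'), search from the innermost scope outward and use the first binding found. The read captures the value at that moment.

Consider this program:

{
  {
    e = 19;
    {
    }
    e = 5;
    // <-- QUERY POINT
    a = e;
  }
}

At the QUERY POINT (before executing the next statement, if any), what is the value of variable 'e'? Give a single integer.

Step 1: enter scope (depth=1)
Step 2: enter scope (depth=2)
Step 3: declare e=19 at depth 2
Step 4: enter scope (depth=3)
Step 5: exit scope (depth=2)
Step 6: declare e=5 at depth 2
Visible at query point: e=5

Answer: 5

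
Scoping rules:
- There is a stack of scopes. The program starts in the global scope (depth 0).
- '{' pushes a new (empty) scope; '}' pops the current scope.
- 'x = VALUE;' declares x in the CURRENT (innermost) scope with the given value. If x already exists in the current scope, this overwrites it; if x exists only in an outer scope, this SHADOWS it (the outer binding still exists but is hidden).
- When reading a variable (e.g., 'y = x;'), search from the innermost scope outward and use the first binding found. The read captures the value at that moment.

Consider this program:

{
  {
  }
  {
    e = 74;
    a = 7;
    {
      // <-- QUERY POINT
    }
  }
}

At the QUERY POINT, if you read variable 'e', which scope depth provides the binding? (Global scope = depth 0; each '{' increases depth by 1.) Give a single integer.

Answer: 2

Derivation:
Step 1: enter scope (depth=1)
Step 2: enter scope (depth=2)
Step 3: exit scope (depth=1)
Step 4: enter scope (depth=2)
Step 5: declare e=74 at depth 2
Step 6: declare a=7 at depth 2
Step 7: enter scope (depth=3)
Visible at query point: a=7 e=74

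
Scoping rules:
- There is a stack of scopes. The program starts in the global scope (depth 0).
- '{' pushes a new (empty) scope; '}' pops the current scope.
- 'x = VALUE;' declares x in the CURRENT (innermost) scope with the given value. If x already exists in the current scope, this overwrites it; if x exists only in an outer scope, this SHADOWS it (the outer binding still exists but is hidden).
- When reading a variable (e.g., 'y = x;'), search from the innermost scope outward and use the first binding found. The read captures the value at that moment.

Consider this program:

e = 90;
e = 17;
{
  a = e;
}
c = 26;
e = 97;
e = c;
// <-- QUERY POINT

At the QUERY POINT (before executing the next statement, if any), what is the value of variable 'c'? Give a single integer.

Answer: 26

Derivation:
Step 1: declare e=90 at depth 0
Step 2: declare e=17 at depth 0
Step 3: enter scope (depth=1)
Step 4: declare a=(read e)=17 at depth 1
Step 5: exit scope (depth=0)
Step 6: declare c=26 at depth 0
Step 7: declare e=97 at depth 0
Step 8: declare e=(read c)=26 at depth 0
Visible at query point: c=26 e=26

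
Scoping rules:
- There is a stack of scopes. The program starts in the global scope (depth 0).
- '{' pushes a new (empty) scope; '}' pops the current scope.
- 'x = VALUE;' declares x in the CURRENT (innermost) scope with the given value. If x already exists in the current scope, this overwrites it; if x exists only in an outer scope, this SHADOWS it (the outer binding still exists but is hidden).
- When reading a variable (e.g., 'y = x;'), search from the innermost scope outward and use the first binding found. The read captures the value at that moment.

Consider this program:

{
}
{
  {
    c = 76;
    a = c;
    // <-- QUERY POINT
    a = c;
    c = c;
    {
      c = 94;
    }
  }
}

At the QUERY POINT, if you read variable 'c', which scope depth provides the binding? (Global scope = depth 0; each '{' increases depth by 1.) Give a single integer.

Answer: 2

Derivation:
Step 1: enter scope (depth=1)
Step 2: exit scope (depth=0)
Step 3: enter scope (depth=1)
Step 4: enter scope (depth=2)
Step 5: declare c=76 at depth 2
Step 6: declare a=(read c)=76 at depth 2
Visible at query point: a=76 c=76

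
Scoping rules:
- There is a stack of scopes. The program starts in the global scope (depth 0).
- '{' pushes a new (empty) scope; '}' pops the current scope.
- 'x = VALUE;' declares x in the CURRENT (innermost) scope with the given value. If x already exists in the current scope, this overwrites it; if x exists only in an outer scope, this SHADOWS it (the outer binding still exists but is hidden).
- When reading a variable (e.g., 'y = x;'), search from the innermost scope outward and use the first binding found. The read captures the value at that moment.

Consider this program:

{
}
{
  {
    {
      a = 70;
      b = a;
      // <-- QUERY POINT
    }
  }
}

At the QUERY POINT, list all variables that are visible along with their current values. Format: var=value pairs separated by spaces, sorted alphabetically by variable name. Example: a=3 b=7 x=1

Answer: a=70 b=70

Derivation:
Step 1: enter scope (depth=1)
Step 2: exit scope (depth=0)
Step 3: enter scope (depth=1)
Step 4: enter scope (depth=2)
Step 5: enter scope (depth=3)
Step 6: declare a=70 at depth 3
Step 7: declare b=(read a)=70 at depth 3
Visible at query point: a=70 b=70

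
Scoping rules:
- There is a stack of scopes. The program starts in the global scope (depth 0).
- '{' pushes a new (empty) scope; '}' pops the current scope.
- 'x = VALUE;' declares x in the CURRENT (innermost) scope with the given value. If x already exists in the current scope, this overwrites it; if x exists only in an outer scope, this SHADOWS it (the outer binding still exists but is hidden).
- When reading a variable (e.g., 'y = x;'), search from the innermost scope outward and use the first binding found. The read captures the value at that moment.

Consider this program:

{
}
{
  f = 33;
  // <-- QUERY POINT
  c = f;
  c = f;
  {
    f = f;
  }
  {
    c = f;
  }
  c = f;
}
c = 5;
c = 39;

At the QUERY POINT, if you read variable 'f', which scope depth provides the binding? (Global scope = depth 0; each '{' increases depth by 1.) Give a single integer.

Answer: 1

Derivation:
Step 1: enter scope (depth=1)
Step 2: exit scope (depth=0)
Step 3: enter scope (depth=1)
Step 4: declare f=33 at depth 1
Visible at query point: f=33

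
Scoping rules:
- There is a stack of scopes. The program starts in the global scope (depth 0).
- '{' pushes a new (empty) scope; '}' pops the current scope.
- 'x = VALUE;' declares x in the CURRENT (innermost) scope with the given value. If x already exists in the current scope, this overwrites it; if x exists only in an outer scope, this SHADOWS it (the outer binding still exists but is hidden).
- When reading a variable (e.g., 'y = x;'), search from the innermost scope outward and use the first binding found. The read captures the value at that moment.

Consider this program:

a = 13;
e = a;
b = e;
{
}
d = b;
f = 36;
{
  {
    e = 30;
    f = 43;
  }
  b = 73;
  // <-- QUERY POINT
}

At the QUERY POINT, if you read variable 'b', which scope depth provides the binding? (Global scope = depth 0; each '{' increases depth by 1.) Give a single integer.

Answer: 1

Derivation:
Step 1: declare a=13 at depth 0
Step 2: declare e=(read a)=13 at depth 0
Step 3: declare b=(read e)=13 at depth 0
Step 4: enter scope (depth=1)
Step 5: exit scope (depth=0)
Step 6: declare d=(read b)=13 at depth 0
Step 7: declare f=36 at depth 0
Step 8: enter scope (depth=1)
Step 9: enter scope (depth=2)
Step 10: declare e=30 at depth 2
Step 11: declare f=43 at depth 2
Step 12: exit scope (depth=1)
Step 13: declare b=73 at depth 1
Visible at query point: a=13 b=73 d=13 e=13 f=36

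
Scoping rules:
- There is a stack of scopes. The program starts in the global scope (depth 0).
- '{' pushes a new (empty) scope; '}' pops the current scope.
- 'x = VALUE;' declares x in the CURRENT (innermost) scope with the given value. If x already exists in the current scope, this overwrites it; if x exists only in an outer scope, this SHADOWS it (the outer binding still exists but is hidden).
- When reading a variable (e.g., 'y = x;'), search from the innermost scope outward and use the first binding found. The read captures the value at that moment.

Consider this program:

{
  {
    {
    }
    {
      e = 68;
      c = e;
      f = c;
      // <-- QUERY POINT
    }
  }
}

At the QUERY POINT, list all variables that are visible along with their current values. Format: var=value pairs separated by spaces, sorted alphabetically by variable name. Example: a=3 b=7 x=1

Answer: c=68 e=68 f=68

Derivation:
Step 1: enter scope (depth=1)
Step 2: enter scope (depth=2)
Step 3: enter scope (depth=3)
Step 4: exit scope (depth=2)
Step 5: enter scope (depth=3)
Step 6: declare e=68 at depth 3
Step 7: declare c=(read e)=68 at depth 3
Step 8: declare f=(read c)=68 at depth 3
Visible at query point: c=68 e=68 f=68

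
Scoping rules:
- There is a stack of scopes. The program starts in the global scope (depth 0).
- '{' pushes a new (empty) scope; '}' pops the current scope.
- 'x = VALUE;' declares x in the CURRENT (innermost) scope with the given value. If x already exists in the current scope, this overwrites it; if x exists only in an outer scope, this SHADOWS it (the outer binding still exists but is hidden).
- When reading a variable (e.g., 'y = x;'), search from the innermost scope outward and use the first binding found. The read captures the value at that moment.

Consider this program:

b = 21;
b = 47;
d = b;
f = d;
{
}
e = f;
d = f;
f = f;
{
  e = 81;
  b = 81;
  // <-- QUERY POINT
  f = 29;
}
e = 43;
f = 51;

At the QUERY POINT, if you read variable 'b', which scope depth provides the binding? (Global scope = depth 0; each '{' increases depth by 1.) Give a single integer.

Answer: 1

Derivation:
Step 1: declare b=21 at depth 0
Step 2: declare b=47 at depth 0
Step 3: declare d=(read b)=47 at depth 0
Step 4: declare f=(read d)=47 at depth 0
Step 5: enter scope (depth=1)
Step 6: exit scope (depth=0)
Step 7: declare e=(read f)=47 at depth 0
Step 8: declare d=(read f)=47 at depth 0
Step 9: declare f=(read f)=47 at depth 0
Step 10: enter scope (depth=1)
Step 11: declare e=81 at depth 1
Step 12: declare b=81 at depth 1
Visible at query point: b=81 d=47 e=81 f=47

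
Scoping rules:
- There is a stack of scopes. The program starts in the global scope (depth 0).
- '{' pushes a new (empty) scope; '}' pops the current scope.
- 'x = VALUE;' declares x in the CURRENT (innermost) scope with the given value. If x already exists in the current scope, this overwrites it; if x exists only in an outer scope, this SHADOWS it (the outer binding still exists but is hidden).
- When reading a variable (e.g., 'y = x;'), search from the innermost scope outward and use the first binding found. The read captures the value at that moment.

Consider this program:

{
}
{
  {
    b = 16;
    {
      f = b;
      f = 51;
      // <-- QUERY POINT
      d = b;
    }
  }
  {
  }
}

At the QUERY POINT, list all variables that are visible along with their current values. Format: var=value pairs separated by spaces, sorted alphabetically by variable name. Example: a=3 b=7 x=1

Step 1: enter scope (depth=1)
Step 2: exit scope (depth=0)
Step 3: enter scope (depth=1)
Step 4: enter scope (depth=2)
Step 5: declare b=16 at depth 2
Step 6: enter scope (depth=3)
Step 7: declare f=(read b)=16 at depth 3
Step 8: declare f=51 at depth 3
Visible at query point: b=16 f=51

Answer: b=16 f=51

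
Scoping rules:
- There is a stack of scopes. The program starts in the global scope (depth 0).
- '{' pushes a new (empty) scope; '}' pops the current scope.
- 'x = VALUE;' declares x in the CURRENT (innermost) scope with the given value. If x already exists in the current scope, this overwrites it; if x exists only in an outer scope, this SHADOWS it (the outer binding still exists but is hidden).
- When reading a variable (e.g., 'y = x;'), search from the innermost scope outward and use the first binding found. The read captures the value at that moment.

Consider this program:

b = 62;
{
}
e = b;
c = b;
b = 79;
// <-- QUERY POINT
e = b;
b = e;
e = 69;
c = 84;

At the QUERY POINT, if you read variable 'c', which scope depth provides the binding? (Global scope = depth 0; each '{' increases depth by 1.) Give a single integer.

Step 1: declare b=62 at depth 0
Step 2: enter scope (depth=1)
Step 3: exit scope (depth=0)
Step 4: declare e=(read b)=62 at depth 0
Step 5: declare c=(read b)=62 at depth 0
Step 6: declare b=79 at depth 0
Visible at query point: b=79 c=62 e=62

Answer: 0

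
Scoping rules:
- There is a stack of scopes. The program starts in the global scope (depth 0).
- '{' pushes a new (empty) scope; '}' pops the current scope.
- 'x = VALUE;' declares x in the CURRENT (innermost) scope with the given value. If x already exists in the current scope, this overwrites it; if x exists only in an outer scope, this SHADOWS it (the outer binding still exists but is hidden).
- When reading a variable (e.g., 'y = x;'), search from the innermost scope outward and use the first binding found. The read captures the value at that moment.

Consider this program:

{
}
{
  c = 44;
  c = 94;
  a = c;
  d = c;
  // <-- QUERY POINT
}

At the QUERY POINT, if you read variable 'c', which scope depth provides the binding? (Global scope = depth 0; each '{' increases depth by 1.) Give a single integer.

Step 1: enter scope (depth=1)
Step 2: exit scope (depth=0)
Step 3: enter scope (depth=1)
Step 4: declare c=44 at depth 1
Step 5: declare c=94 at depth 1
Step 6: declare a=(read c)=94 at depth 1
Step 7: declare d=(read c)=94 at depth 1
Visible at query point: a=94 c=94 d=94

Answer: 1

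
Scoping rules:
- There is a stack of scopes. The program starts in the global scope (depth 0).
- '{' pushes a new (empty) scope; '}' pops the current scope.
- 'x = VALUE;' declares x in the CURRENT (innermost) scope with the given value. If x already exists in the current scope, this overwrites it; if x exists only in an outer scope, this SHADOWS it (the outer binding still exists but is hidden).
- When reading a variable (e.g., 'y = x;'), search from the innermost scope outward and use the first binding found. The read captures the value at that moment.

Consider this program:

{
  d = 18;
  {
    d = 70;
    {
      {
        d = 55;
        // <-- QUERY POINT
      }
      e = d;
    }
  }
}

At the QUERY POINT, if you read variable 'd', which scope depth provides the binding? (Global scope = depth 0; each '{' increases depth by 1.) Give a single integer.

Step 1: enter scope (depth=1)
Step 2: declare d=18 at depth 1
Step 3: enter scope (depth=2)
Step 4: declare d=70 at depth 2
Step 5: enter scope (depth=3)
Step 6: enter scope (depth=4)
Step 7: declare d=55 at depth 4
Visible at query point: d=55

Answer: 4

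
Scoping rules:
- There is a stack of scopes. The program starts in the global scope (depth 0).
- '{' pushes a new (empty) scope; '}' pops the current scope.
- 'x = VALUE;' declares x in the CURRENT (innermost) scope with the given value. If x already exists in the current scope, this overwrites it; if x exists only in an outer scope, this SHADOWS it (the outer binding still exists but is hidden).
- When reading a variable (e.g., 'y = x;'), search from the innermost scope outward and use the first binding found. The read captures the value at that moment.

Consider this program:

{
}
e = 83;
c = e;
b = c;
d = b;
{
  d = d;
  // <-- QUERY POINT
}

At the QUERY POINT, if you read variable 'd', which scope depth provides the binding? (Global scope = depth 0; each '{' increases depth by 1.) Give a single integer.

Step 1: enter scope (depth=1)
Step 2: exit scope (depth=0)
Step 3: declare e=83 at depth 0
Step 4: declare c=(read e)=83 at depth 0
Step 5: declare b=(read c)=83 at depth 0
Step 6: declare d=(read b)=83 at depth 0
Step 7: enter scope (depth=1)
Step 8: declare d=(read d)=83 at depth 1
Visible at query point: b=83 c=83 d=83 e=83

Answer: 1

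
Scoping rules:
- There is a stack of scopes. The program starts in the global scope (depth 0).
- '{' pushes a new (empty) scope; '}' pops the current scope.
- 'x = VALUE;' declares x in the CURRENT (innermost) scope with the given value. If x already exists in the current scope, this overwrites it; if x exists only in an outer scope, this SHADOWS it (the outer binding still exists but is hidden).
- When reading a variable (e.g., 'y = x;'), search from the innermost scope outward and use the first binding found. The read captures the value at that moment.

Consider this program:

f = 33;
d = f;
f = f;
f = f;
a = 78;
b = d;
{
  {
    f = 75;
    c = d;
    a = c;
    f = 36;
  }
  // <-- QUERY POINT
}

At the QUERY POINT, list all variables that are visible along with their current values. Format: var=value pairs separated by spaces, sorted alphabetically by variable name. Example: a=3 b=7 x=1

Step 1: declare f=33 at depth 0
Step 2: declare d=(read f)=33 at depth 0
Step 3: declare f=(read f)=33 at depth 0
Step 4: declare f=(read f)=33 at depth 0
Step 5: declare a=78 at depth 0
Step 6: declare b=(read d)=33 at depth 0
Step 7: enter scope (depth=1)
Step 8: enter scope (depth=2)
Step 9: declare f=75 at depth 2
Step 10: declare c=(read d)=33 at depth 2
Step 11: declare a=(read c)=33 at depth 2
Step 12: declare f=36 at depth 2
Step 13: exit scope (depth=1)
Visible at query point: a=78 b=33 d=33 f=33

Answer: a=78 b=33 d=33 f=33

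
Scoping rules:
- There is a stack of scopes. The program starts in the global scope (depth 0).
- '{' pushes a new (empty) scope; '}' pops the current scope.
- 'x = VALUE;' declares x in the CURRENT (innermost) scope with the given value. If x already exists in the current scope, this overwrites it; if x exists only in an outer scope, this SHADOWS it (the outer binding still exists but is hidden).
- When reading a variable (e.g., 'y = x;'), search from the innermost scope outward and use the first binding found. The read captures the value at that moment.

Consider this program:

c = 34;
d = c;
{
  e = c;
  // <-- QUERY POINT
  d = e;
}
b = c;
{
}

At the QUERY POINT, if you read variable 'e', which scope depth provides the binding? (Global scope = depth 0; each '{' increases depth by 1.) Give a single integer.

Answer: 1

Derivation:
Step 1: declare c=34 at depth 0
Step 2: declare d=(read c)=34 at depth 0
Step 3: enter scope (depth=1)
Step 4: declare e=(read c)=34 at depth 1
Visible at query point: c=34 d=34 e=34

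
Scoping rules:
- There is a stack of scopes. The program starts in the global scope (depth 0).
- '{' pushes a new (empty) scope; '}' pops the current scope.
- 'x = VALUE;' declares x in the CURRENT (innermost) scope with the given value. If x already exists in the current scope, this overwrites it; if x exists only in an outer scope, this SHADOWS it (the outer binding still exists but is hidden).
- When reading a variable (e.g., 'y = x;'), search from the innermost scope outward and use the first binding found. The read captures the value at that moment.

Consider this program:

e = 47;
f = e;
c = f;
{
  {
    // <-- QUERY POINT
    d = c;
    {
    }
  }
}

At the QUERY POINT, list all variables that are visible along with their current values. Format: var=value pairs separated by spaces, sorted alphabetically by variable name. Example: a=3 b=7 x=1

Answer: c=47 e=47 f=47

Derivation:
Step 1: declare e=47 at depth 0
Step 2: declare f=(read e)=47 at depth 0
Step 3: declare c=(read f)=47 at depth 0
Step 4: enter scope (depth=1)
Step 5: enter scope (depth=2)
Visible at query point: c=47 e=47 f=47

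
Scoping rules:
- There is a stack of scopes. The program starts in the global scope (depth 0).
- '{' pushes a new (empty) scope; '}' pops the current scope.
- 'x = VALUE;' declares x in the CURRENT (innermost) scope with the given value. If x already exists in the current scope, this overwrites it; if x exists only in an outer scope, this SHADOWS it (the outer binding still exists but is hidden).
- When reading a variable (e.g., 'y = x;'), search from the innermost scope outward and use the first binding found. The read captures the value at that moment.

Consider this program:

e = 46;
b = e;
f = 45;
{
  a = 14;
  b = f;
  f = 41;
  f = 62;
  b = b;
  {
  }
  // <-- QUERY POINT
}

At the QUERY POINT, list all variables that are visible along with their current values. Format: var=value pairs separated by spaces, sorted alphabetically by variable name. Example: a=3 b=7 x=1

Step 1: declare e=46 at depth 0
Step 2: declare b=(read e)=46 at depth 0
Step 3: declare f=45 at depth 0
Step 4: enter scope (depth=1)
Step 5: declare a=14 at depth 1
Step 6: declare b=(read f)=45 at depth 1
Step 7: declare f=41 at depth 1
Step 8: declare f=62 at depth 1
Step 9: declare b=(read b)=45 at depth 1
Step 10: enter scope (depth=2)
Step 11: exit scope (depth=1)
Visible at query point: a=14 b=45 e=46 f=62

Answer: a=14 b=45 e=46 f=62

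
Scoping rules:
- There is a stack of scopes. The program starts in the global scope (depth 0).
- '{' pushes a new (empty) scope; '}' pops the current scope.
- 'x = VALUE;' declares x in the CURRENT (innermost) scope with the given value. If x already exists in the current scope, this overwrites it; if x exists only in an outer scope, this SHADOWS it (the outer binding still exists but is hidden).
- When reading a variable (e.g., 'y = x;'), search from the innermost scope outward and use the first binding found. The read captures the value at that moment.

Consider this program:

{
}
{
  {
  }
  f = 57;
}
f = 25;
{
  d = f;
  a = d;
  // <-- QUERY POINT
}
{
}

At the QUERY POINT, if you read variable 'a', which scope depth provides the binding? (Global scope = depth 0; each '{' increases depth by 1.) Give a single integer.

Step 1: enter scope (depth=1)
Step 2: exit scope (depth=0)
Step 3: enter scope (depth=1)
Step 4: enter scope (depth=2)
Step 5: exit scope (depth=1)
Step 6: declare f=57 at depth 1
Step 7: exit scope (depth=0)
Step 8: declare f=25 at depth 0
Step 9: enter scope (depth=1)
Step 10: declare d=(read f)=25 at depth 1
Step 11: declare a=(read d)=25 at depth 1
Visible at query point: a=25 d=25 f=25

Answer: 1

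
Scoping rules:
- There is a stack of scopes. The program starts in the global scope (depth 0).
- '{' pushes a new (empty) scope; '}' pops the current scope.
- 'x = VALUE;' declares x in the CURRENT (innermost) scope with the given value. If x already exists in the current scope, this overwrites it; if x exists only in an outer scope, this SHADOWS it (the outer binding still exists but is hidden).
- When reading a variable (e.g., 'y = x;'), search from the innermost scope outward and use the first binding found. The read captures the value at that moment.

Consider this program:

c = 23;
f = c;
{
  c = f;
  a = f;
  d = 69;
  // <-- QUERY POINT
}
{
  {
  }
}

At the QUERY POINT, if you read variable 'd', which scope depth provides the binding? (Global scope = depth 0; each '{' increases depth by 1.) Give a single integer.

Step 1: declare c=23 at depth 0
Step 2: declare f=(read c)=23 at depth 0
Step 3: enter scope (depth=1)
Step 4: declare c=(read f)=23 at depth 1
Step 5: declare a=(read f)=23 at depth 1
Step 6: declare d=69 at depth 1
Visible at query point: a=23 c=23 d=69 f=23

Answer: 1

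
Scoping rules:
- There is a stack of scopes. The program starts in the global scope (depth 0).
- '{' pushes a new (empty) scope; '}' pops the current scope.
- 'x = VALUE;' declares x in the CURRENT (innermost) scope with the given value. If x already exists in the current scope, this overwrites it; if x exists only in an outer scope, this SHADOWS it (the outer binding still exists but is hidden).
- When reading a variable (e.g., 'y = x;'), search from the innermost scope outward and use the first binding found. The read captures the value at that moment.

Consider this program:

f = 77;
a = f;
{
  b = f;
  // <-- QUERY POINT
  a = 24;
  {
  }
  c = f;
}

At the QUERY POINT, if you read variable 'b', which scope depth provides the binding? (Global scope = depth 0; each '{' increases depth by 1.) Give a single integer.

Step 1: declare f=77 at depth 0
Step 2: declare a=(read f)=77 at depth 0
Step 3: enter scope (depth=1)
Step 4: declare b=(read f)=77 at depth 1
Visible at query point: a=77 b=77 f=77

Answer: 1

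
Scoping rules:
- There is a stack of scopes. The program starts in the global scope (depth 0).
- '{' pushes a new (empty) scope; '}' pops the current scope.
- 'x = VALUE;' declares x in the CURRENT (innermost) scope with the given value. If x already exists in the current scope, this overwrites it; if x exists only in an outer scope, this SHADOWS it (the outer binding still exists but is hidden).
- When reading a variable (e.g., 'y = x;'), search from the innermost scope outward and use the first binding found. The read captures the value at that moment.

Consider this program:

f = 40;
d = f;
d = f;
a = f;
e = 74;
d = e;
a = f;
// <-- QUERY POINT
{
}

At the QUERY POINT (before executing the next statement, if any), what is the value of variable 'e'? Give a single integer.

Step 1: declare f=40 at depth 0
Step 2: declare d=(read f)=40 at depth 0
Step 3: declare d=(read f)=40 at depth 0
Step 4: declare a=(read f)=40 at depth 0
Step 5: declare e=74 at depth 0
Step 6: declare d=(read e)=74 at depth 0
Step 7: declare a=(read f)=40 at depth 0
Visible at query point: a=40 d=74 e=74 f=40

Answer: 74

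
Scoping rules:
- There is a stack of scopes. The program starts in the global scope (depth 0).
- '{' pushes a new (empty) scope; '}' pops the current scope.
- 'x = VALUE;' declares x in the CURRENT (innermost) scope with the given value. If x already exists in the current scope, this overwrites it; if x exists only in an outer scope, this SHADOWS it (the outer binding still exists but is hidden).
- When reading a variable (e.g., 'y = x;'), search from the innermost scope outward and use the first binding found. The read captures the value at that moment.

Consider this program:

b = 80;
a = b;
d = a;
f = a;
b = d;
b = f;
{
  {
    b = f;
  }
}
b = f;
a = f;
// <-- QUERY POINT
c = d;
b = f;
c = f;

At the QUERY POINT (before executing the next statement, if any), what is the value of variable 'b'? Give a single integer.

Answer: 80

Derivation:
Step 1: declare b=80 at depth 0
Step 2: declare a=(read b)=80 at depth 0
Step 3: declare d=(read a)=80 at depth 0
Step 4: declare f=(read a)=80 at depth 0
Step 5: declare b=(read d)=80 at depth 0
Step 6: declare b=(read f)=80 at depth 0
Step 7: enter scope (depth=1)
Step 8: enter scope (depth=2)
Step 9: declare b=(read f)=80 at depth 2
Step 10: exit scope (depth=1)
Step 11: exit scope (depth=0)
Step 12: declare b=(read f)=80 at depth 0
Step 13: declare a=(read f)=80 at depth 0
Visible at query point: a=80 b=80 d=80 f=80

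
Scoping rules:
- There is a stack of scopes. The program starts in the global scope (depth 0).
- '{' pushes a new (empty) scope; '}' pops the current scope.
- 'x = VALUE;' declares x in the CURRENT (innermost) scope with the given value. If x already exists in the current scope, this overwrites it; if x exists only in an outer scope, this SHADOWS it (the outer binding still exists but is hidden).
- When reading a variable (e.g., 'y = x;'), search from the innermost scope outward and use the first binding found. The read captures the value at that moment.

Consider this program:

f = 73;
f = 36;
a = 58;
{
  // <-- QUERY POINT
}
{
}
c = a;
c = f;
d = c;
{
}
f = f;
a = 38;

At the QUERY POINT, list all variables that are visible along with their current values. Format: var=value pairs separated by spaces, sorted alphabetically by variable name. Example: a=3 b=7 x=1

Answer: a=58 f=36

Derivation:
Step 1: declare f=73 at depth 0
Step 2: declare f=36 at depth 0
Step 3: declare a=58 at depth 0
Step 4: enter scope (depth=1)
Visible at query point: a=58 f=36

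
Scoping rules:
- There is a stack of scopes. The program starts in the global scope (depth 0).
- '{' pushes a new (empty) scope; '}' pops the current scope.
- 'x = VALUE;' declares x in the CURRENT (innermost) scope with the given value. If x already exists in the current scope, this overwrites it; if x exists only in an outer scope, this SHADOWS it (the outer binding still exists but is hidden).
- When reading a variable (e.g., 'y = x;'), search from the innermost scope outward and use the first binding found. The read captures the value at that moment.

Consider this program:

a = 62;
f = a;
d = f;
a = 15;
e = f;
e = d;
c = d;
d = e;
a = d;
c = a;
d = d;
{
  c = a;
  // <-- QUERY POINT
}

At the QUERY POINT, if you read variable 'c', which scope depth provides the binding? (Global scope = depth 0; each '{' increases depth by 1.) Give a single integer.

Answer: 1

Derivation:
Step 1: declare a=62 at depth 0
Step 2: declare f=(read a)=62 at depth 0
Step 3: declare d=(read f)=62 at depth 0
Step 4: declare a=15 at depth 0
Step 5: declare e=(read f)=62 at depth 0
Step 6: declare e=(read d)=62 at depth 0
Step 7: declare c=(read d)=62 at depth 0
Step 8: declare d=(read e)=62 at depth 0
Step 9: declare a=(read d)=62 at depth 0
Step 10: declare c=(read a)=62 at depth 0
Step 11: declare d=(read d)=62 at depth 0
Step 12: enter scope (depth=1)
Step 13: declare c=(read a)=62 at depth 1
Visible at query point: a=62 c=62 d=62 e=62 f=62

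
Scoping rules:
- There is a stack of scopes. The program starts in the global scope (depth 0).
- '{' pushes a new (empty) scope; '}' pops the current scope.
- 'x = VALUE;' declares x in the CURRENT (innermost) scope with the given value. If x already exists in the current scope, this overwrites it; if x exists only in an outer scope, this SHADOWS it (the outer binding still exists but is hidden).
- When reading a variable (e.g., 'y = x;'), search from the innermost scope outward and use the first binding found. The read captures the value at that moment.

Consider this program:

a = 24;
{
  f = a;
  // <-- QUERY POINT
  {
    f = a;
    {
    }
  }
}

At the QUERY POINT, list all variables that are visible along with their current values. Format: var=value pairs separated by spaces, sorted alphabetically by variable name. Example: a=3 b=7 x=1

Answer: a=24 f=24

Derivation:
Step 1: declare a=24 at depth 0
Step 2: enter scope (depth=1)
Step 3: declare f=(read a)=24 at depth 1
Visible at query point: a=24 f=24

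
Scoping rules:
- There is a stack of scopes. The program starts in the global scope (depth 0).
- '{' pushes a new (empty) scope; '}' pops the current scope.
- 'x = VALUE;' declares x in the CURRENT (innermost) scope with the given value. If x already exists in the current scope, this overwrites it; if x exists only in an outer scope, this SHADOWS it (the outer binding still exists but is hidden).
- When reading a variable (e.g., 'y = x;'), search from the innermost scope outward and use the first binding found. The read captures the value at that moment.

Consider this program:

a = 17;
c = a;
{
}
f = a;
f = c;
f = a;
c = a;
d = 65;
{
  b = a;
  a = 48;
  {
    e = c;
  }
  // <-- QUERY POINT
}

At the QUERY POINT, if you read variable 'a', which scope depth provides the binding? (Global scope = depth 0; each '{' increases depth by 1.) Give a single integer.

Step 1: declare a=17 at depth 0
Step 2: declare c=(read a)=17 at depth 0
Step 3: enter scope (depth=1)
Step 4: exit scope (depth=0)
Step 5: declare f=(read a)=17 at depth 0
Step 6: declare f=(read c)=17 at depth 0
Step 7: declare f=(read a)=17 at depth 0
Step 8: declare c=(read a)=17 at depth 0
Step 9: declare d=65 at depth 0
Step 10: enter scope (depth=1)
Step 11: declare b=(read a)=17 at depth 1
Step 12: declare a=48 at depth 1
Step 13: enter scope (depth=2)
Step 14: declare e=(read c)=17 at depth 2
Step 15: exit scope (depth=1)
Visible at query point: a=48 b=17 c=17 d=65 f=17

Answer: 1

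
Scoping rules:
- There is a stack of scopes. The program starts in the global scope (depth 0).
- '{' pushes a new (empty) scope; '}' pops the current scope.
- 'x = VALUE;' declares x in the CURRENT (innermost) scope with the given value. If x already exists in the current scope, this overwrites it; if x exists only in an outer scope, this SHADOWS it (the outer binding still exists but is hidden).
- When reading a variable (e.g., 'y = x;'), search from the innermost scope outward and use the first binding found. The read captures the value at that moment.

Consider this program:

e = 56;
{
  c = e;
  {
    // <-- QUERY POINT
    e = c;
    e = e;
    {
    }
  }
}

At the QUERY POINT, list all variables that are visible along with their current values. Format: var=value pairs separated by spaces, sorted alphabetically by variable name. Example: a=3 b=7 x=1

Step 1: declare e=56 at depth 0
Step 2: enter scope (depth=1)
Step 3: declare c=(read e)=56 at depth 1
Step 4: enter scope (depth=2)
Visible at query point: c=56 e=56

Answer: c=56 e=56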